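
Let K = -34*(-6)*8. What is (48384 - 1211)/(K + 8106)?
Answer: 47173/9738 ≈ 4.8442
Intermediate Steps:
K = 1632 (K = 204*8 = 1632)
(48384 - 1211)/(K + 8106) = (48384 - 1211)/(1632 + 8106) = 47173/9738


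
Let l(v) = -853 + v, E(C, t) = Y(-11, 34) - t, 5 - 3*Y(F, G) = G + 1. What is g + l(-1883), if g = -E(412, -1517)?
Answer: -4243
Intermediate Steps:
Y(F, G) = 4/3 - G/3 (Y(F, G) = 5/3 - (G + 1)/3 = 5/3 - (1 + G)/3 = 5/3 + (-1/3 - G/3) = 4/3 - G/3)
E(C, t) = -10 - t (E(C, t) = (4/3 - 1/3*34) - t = (4/3 - 34/3) - t = -10 - t)
g = -1507 (g = -(-10 - 1*(-1517)) = -(-10 + 1517) = -1*1507 = -1507)
g + l(-1883) = -1507 + (-853 - 1883) = -1507 - 2736 = -4243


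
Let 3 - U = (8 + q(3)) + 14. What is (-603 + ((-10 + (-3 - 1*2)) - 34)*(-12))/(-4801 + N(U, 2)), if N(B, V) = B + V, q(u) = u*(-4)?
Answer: 5/1602 ≈ 0.0031211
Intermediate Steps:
q(u) = -4*u
U = -7 (U = 3 - ((8 - 4*3) + 14) = 3 - ((8 - 12) + 14) = 3 - (-4 + 14) = 3 - 1*10 = 3 - 10 = -7)
(-603 + ((-10 + (-3 - 1*2)) - 34)*(-12))/(-4801 + N(U, 2)) = (-603 + ((-10 + (-3 - 1*2)) - 34)*(-12))/(-4801 + (-7 + 2)) = (-603 + ((-10 + (-3 - 2)) - 34)*(-12))/(-4801 - 5) = (-603 + ((-10 - 5) - 34)*(-12))/(-4806) = (-603 + (-15 - 34)*(-12))*(-1/4806) = (-603 - 49*(-12))*(-1/4806) = (-603 + 588)*(-1/4806) = -15*(-1/4806) = 5/1602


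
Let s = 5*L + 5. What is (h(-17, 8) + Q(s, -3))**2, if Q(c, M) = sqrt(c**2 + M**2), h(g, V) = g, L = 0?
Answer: (17 - sqrt(34))**2 ≈ 124.75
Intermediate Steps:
s = 5 (s = 5*0 + 5 = 0 + 5 = 5)
Q(c, M) = sqrt(M**2 + c**2)
(h(-17, 8) + Q(s, -3))**2 = (-17 + sqrt((-3)**2 + 5**2))**2 = (-17 + sqrt(9 + 25))**2 = (-17 + sqrt(34))**2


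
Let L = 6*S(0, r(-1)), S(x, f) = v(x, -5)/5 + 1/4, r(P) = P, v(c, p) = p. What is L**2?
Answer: 81/4 ≈ 20.250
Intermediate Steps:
S(x, f) = -3/4 (S(x, f) = -5/5 + 1/4 = -5*1/5 + 1*(1/4) = -1 + 1/4 = -3/4)
L = -9/2 (L = 6*(-3/4) = -9/2 ≈ -4.5000)
L**2 = (-9/2)**2 = 81/4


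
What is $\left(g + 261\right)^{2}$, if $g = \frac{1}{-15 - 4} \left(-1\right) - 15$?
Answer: $\frac{21855625}{361} \approx 60542.0$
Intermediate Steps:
$g = - \frac{284}{19}$ ($g = \frac{1}{-19} \left(-1\right) - 15 = \left(- \frac{1}{19}\right) \left(-1\right) - 15 = \frac{1}{19} - 15 = - \frac{284}{19} \approx -14.947$)
$\left(g + 261\right)^{2} = \left(- \frac{284}{19} + 261\right)^{2} = \left(\frac{4675}{19}\right)^{2} = \frac{21855625}{361}$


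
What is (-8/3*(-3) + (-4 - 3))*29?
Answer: 29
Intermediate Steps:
(-8/3*(-3) + (-4 - 3))*29 = (-8*⅓*(-3) - 7)*29 = (-8/3*(-3) - 7)*29 = (8 - 7)*29 = 1*29 = 29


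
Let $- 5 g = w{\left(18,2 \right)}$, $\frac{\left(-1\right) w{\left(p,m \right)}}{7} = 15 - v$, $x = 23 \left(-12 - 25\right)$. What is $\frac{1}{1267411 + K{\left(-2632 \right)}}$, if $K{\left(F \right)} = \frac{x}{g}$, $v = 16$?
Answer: $\frac{7}{8876132} \approx 7.8863 \cdot 10^{-7}$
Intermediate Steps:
$x = -851$ ($x = 23 \left(-37\right) = -851$)
$w{\left(p,m \right)} = 7$ ($w{\left(p,m \right)} = - 7 \left(15 - 16\right) = \left(-7\right) \left(-1\right) = 7$)
$g = - \frac{7}{5}$ ($g = \left(- \frac{1}{5}\right) 7 = - \frac{7}{5} \approx -1.4$)
$K{\left(F \right)} = \frac{4255}{7}$ ($K{\left(F \right)} = - \frac{851}{- \frac{7}{5}} = \left(-851\right) \left(- \frac{5}{7}\right) = \frac{4255}{7}$)
$\frac{1}{1267411 + K{\left(-2632 \right)}} = \frac{1}{1267411 + \frac{4255}{7}} = \frac{1}{\frac{8876132}{7}} = \frac{7}{8876132}$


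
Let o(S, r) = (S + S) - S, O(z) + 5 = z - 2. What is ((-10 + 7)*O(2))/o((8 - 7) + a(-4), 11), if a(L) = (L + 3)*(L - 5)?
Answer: 3/2 ≈ 1.5000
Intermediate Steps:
a(L) = (-5 + L)*(3 + L) (a(L) = (3 + L)*(-5 + L) = (-5 + L)*(3 + L))
O(z) = -7 + z (O(z) = -5 + (z - 2) = -5 + (-2 + z) = -7 + z)
o(S, r) = S (o(S, r) = 2*S - S = S)
((-10 + 7)*O(2))/o((8 - 7) + a(-4), 11) = ((-10 + 7)*(-7 + 2))/((8 - 7) + (-15 + (-4)**2 - 2*(-4))) = (-3*(-5))/(1 + (-15 + 16 + 8)) = 15/(1 + 9) = 15/10 = 15*(1/10) = 3/2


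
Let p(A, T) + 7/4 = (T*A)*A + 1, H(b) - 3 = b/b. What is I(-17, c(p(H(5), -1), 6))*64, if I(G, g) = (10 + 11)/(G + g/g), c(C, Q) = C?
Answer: -84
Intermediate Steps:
H(b) = 4 (H(b) = 3 + b/b = 3 + 1 = 4)
p(A, T) = -¾ + T*A² (p(A, T) = -7/4 + ((T*A)*A + 1) = -7/4 + ((A*T)*A + 1) = -7/4 + (T*A² + 1) = -7/4 + (1 + T*A²) = -¾ + T*A²)
I(G, g) = 21/(1 + G) (I(G, g) = 21/(G + 1) = 21/(1 + G))
I(-17, c(p(H(5), -1), 6))*64 = (21/(1 - 17))*64 = (21/(-16))*64 = (21*(-1/16))*64 = -21/16*64 = -84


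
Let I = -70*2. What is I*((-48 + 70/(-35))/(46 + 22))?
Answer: 1750/17 ≈ 102.94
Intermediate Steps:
I = -140
I*((-48 + 70/(-35))/(46 + 22)) = -140*(-48 + 70/(-35))/(46 + 22) = -140*(-48 + 70*(-1/35))/68 = -140*(-48 - 2)/68 = -(-7000)/68 = -140*(-25/34) = 1750/17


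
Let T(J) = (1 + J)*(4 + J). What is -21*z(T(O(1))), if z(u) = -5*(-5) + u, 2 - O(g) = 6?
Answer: -525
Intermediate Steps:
O(g) = -4 (O(g) = 2 - 1*6 = 2 - 6 = -4)
z(u) = 25 + u
-21*z(T(O(1))) = -21*(25 + (4 + (-4)² + 5*(-4))) = -21*(25 + (4 + 16 - 20)) = -21*(25 + 0) = -21*25 = -525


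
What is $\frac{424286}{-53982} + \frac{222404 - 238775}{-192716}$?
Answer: $- \frac{40441480727}{5201597556} \approx -7.7748$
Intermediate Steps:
$\frac{424286}{-53982} + \frac{222404 - 238775}{-192716} = 424286 \left(- \frac{1}{53982}\right) - - \frac{16371}{192716} = - \frac{212143}{26991} + \frac{16371}{192716} = - \frac{40441480727}{5201597556}$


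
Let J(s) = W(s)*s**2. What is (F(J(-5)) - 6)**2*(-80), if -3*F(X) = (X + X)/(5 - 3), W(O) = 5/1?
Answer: -1635920/9 ≈ -1.8177e+5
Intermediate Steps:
W(O) = 5 (W(O) = 5*1 = 5)
J(s) = 5*s**2
F(X) = -X/3 (F(X) = -(X + X)/(3*(5 - 3)) = -2*X/(3*2) = -X/3)
(F(J(-5)) - 6)**2*(-80) = (-5*(-5)**2/3 - 6)**2*(-80) = (-5*25/3 - 6)**2*(-80) = (-1/3*125 - 6)**2*(-80) = (-125/3 - 6)**2*(-80) = (-143/3)**2*(-80) = (20449/9)*(-80) = -1635920/9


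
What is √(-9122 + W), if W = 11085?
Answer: √1963 ≈ 44.306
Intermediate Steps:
√(-9122 + W) = √(-9122 + 11085) = √1963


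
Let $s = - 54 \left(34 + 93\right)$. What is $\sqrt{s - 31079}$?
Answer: $i \sqrt{37937} \approx 194.77 i$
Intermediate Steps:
$s = -6858$ ($s = \left(-54\right) 127 = -6858$)
$\sqrt{s - 31079} = \sqrt{-6858 - 31079} = \sqrt{-37937} = i \sqrt{37937}$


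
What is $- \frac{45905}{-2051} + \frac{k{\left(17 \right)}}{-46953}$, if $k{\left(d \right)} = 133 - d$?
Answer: $\frac{2155139549}{96300603} \approx 22.379$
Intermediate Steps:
$- \frac{45905}{-2051} + \frac{k{\left(17 \right)}}{-46953} = - \frac{45905}{-2051} + \frac{133 - 17}{-46953} = \left(-45905\right) \left(- \frac{1}{2051}\right) + \left(133 - 17\right) \left(- \frac{1}{46953}\right) = \frac{45905}{2051} + 116 \left(- \frac{1}{46953}\right) = \frac{45905}{2051} - \frac{116}{46953} = \frac{2155139549}{96300603}$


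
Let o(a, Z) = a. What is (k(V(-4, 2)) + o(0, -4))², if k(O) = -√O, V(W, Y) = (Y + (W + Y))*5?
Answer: 0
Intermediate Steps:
V(W, Y) = 5*W + 10*Y (V(W, Y) = (W + 2*Y)*5 = 5*W + 10*Y)
(k(V(-4, 2)) + o(0, -4))² = (-√(5*(-4) + 10*2) + 0)² = (-√(-20 + 20) + 0)² = (-√0 + 0)² = (-1*0 + 0)² = (0 + 0)² = 0² = 0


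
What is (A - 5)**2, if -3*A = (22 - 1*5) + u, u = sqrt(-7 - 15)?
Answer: (32 + I*sqrt(22))**2/9 ≈ 111.33 + 33.354*I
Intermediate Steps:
u = I*sqrt(22) (u = sqrt(-22) = I*sqrt(22) ≈ 4.6904*I)
A = -17/3 - I*sqrt(22)/3 (A = -((22 - 1*5) + I*sqrt(22))/3 = -((22 - 5) + I*sqrt(22))/3 = -(17 + I*sqrt(22))/3 = -17/3 - I*sqrt(22)/3 ≈ -5.6667 - 1.5635*I)
(A - 5)**2 = ((-17/3 - I*sqrt(22)/3) - 5)**2 = (-32/3 - I*sqrt(22)/3)**2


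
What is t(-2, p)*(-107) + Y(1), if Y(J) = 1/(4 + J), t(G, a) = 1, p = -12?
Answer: -534/5 ≈ -106.80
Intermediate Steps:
t(-2, p)*(-107) + Y(1) = 1*(-107) + 1/(4 + 1) = -107 + 1/5 = -107 + ⅕ = -534/5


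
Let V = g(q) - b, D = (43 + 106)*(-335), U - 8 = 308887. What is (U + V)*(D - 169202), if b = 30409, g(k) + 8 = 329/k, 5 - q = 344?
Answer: -6895152793807/113 ≈ -6.1019e+10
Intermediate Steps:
U = 308895 (U = 8 + 308887 = 308895)
q = -339 (q = 5 - 1*344 = 5 - 344 = -339)
D = -49915 (D = 149*(-335) = -49915)
g(k) = -8 + 329/k
V = -10311692/339 (V = (-8 + 329/(-339)) - 1*30409 = (-8 + 329*(-1/339)) - 30409 = (-8 - 329/339) - 30409 = -3041/339 - 30409 = -10311692/339 ≈ -30418.)
(U + V)*(D - 169202) = (308895 - 10311692/339)*(-49915 - 169202) = (94403713/339)*(-219117) = -6895152793807/113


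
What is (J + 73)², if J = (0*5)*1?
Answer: 5329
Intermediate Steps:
J = 0 (J = 0*1 = 0)
(J + 73)² = (0 + 73)² = 73² = 5329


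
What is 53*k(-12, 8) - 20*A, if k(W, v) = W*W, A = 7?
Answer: 7492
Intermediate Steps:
k(W, v) = W²
53*k(-12, 8) - 20*A = 53*(-12)² - 20*7 = 53*144 - 140 = 7632 - 140 = 7492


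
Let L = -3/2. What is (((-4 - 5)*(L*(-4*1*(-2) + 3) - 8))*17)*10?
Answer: 37485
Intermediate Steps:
L = -3/2 (L = -3*1/2 = -3/2 ≈ -1.5000)
(((-4 - 5)*(L*(-4*1*(-2) + 3) - 8))*17)*10 = (((-4 - 5)*(-3*(-4*1*(-2) + 3)/2 - 8))*17)*10 = (-9*(-3*(-4*(-2) + 3)/2 - 8)*17)*10 = (-9*(-3*(8 + 3)/2 - 8)*17)*10 = (-9*(-3/2*11 - 8)*17)*10 = (-9*(-33/2 - 8)*17)*10 = (-9*(-49/2)*17)*10 = ((441/2)*17)*10 = (7497/2)*10 = 37485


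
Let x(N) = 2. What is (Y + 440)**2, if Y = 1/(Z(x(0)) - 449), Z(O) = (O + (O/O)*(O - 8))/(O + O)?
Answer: 39203604001/202500 ≈ 1.9360e+5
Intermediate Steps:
Z(O) = (-8 + 2*O)/(2*O) (Z(O) = (O + 1*(-8 + O))/((2*O)) = (O + (-8 + O))*(1/(2*O)) = (-8 + 2*O)*(1/(2*O)) = (-8 + 2*O)/(2*O))
Y = -1/450 (Y = 1/((-4 + 2)/2 - 449) = 1/((1/2)*(-2) - 449) = 1/(-1 - 449) = 1/(-450) = -1/450 ≈ -0.0022222)
(Y + 440)**2 = (-1/450 + 440)**2 = (197999/450)**2 = 39203604001/202500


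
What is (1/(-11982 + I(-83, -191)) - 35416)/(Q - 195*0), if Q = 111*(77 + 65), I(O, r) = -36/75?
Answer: -10609287817/4721696244 ≈ -2.2469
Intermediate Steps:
I(O, r) = -12/25 (I(O, r) = -36*1/75 = -12/25)
Q = 15762 (Q = 111*142 = 15762)
(1/(-11982 + I(-83, -191)) - 35416)/(Q - 195*0) = (1/(-11982 - 12/25) - 35416)/(15762 - 195*0) = (1/(-299562/25) - 35416)/(15762 + 0) = (-25/299562 - 35416)/15762 = -10609287817/299562*1/15762 = -10609287817/4721696244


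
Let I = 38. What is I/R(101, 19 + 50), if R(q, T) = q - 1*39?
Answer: 19/31 ≈ 0.61290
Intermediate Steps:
R(q, T) = -39 + q (R(q, T) = q - 39 = -39 + q)
I/R(101, 19 + 50) = 38/(-39 + 101) = 38/62 = 38*(1/62) = 19/31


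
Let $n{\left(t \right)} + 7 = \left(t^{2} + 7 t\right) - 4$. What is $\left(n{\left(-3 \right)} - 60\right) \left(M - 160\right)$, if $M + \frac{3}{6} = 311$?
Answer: $- \frac{24983}{2} \approx -12492.0$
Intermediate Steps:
$M = \frac{621}{2}$ ($M = - \frac{1}{2} + 311 = \frac{621}{2} \approx 310.5$)
$n{\left(t \right)} = -11 + t^{2} + 7 t$ ($n{\left(t \right)} = -7 - \left(4 - t^{2} - 7 t\right) = -7 + \left(-4 + t^{2} + 7 t\right) = -11 + t^{2} + 7 t$)
$\left(n{\left(-3 \right)} - 60\right) \left(M - 160\right) = \left(\left(-11 + \left(-3\right)^{2} + 7 \left(-3\right)\right) - 60\right) \left(\frac{621}{2} - 160\right) = \left(\left(-11 + 9 - 21\right) - 60\right) \left(\frac{621}{2} - 160\right) = \left(-23 - 60\right) \frac{301}{2} = \left(-83\right) \frac{301}{2} = - \frac{24983}{2}$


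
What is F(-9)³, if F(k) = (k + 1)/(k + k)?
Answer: 64/729 ≈ 0.087791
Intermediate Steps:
F(k) = (1 + k)/(2*k) (F(k) = (1 + k)/((2*k)) = (1 + k)*(1/(2*k)) = (1 + k)/(2*k))
F(-9)³ = ((½)*(1 - 9)/(-9))³ = ((½)*(-⅑)*(-8))³ = (4/9)³ = 64/729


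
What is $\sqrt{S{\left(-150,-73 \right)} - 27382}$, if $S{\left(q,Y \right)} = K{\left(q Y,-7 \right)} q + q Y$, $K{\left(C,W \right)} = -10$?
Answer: $2 i \sqrt{3733} \approx 122.2 i$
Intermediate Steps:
$S{\left(q,Y \right)} = - 10 q + Y q$ ($S{\left(q,Y \right)} = - 10 q + q Y = - 10 q + Y q$)
$\sqrt{S{\left(-150,-73 \right)} - 27382} = \sqrt{- 150 \left(-10 - 73\right) - 27382} = \sqrt{\left(-150\right) \left(-83\right) - 27382} = \sqrt{12450 - 27382} = \sqrt{-14932} = 2 i \sqrt{3733}$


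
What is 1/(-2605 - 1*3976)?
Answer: -1/6581 ≈ -0.00015195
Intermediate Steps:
1/(-2605 - 1*3976) = 1/(-2605 - 3976) = 1/(-6581) = -1/6581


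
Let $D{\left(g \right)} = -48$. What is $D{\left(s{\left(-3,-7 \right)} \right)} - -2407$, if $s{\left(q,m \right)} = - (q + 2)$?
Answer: $2359$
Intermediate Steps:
$s{\left(q,m \right)} = -2 - q$ ($s{\left(q,m \right)} = - (2 + q) = -2 - q$)
$D{\left(s{\left(-3,-7 \right)} \right)} - -2407 = -48 - -2407 = -48 + 2407 = 2359$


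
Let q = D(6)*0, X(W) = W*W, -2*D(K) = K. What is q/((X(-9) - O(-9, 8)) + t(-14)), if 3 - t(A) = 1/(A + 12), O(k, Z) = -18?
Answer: 0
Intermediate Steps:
D(K) = -K/2
t(A) = 3 - 1/(12 + A) (t(A) = 3 - 1/(A + 12) = 3 - 1/(12 + A))
X(W) = W**2
q = 0 (q = -1/2*6*0 = -3*0 = 0)
q/((X(-9) - O(-9, 8)) + t(-14)) = 0/(((-9)**2 - 1*(-18)) + (35 + 3*(-14))/(12 - 14)) = 0/((81 + 18) + (35 - 42)/(-2)) = 0/(99 - 1/2*(-7)) = 0/(99 + 7/2) = 0/(205/2) = 0*(2/205) = 0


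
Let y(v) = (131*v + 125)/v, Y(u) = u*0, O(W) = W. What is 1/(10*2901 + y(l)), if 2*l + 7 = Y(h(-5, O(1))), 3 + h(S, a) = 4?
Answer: 7/203737 ≈ 3.4358e-5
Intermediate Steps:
h(S, a) = 1 (h(S, a) = -3 + 4 = 1)
Y(u) = 0
l = -7/2 (l = -7/2 + (½)*0 = -7/2 + 0 = -7/2 ≈ -3.5000)
y(v) = (125 + 131*v)/v
1/(10*2901 + y(l)) = 1/(10*2901 + (131 + 125/(-7/2))) = 1/(29010 + (131 + 125*(-2/7))) = 1/(29010 + (131 - 250/7)) = 1/(29010 + 667/7) = 1/(203737/7) = 7/203737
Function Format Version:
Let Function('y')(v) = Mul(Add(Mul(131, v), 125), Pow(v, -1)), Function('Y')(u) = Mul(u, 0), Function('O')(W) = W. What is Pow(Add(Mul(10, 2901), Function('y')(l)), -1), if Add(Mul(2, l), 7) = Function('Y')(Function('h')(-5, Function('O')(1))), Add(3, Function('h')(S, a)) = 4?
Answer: Rational(7, 203737) ≈ 3.4358e-5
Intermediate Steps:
Function('h')(S, a) = 1 (Function('h')(S, a) = Add(-3, 4) = 1)
Function('Y')(u) = 0
l = Rational(-7, 2) (l = Add(Rational(-7, 2), Mul(Rational(1, 2), 0)) = Add(Rational(-7, 2), 0) = Rational(-7, 2) ≈ -3.5000)
Function('y')(v) = Mul(Pow(v, -1), Add(125, Mul(131, v))) (Function('y')(v) = Mul(Add(125, Mul(131, v)), Pow(v, -1)) = Mul(Pow(v, -1), Add(125, Mul(131, v))))
Pow(Add(Mul(10, 2901), Function('y')(l)), -1) = Pow(Add(Mul(10, 2901), Add(131, Mul(125, Pow(Rational(-7, 2), -1)))), -1) = Pow(Add(29010, Add(131, Mul(125, Rational(-2, 7)))), -1) = Pow(Add(29010, Add(131, Rational(-250, 7))), -1) = Pow(Add(29010, Rational(667, 7)), -1) = Pow(Rational(203737, 7), -1) = Rational(7, 203737)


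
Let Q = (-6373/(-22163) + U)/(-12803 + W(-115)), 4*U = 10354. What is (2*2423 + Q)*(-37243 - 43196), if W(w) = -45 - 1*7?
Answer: -74035735103755179/189936910 ≈ -3.8979e+8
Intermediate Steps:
U = 5177/2 (U = (¼)*10354 = 5177/2 ≈ 2588.5)
W(w) = -52 (W(w) = -45 - 7 = -52)
Q = -38250199/189936910 (Q = (-6373/(-22163) + 5177/2)/(-12803 - 52) = (-6373*(-1/22163) + 5177/2)/(-12855) = (6373/22163 + 5177/2)*(-1/12855) = (114750597/44326)*(-1/12855) = -38250199/189936910 ≈ -0.20138)
(2*2423 + Q)*(-37243 - 43196) = (2*2423 - 38250199/189936910)*(-37243 - 43196) = (4846 - 38250199/189936910)*(-80439) = (920396015661/189936910)*(-80439) = -74035735103755179/189936910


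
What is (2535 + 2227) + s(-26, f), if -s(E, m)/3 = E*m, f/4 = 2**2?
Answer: 6010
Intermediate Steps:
f = 16 (f = 4*2**2 = 4*4 = 16)
s(E, m) = -3*E*m
(2535 + 2227) + s(-26, f) = (2535 + 2227) - 3*(-26)*16 = 4762 + 1248 = 6010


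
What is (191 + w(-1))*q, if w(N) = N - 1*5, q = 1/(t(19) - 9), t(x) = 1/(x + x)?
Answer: -7030/341 ≈ -20.616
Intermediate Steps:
t(x) = 1/(2*x)
q = -38/341 (q = 1/((1/2)/19 - 9) = 1/((1/2)*(1/19) - 9) = 1/(1/38 - 9) = 1/(-341/38) = -38/341 ≈ -0.11144)
w(N) = -5 + N (w(N) = N - 5 = -5 + N)
(191 + w(-1))*q = (191 + (-5 - 1))*(-38/341) = (191 - 6)*(-38/341) = 185*(-38/341) = -7030/341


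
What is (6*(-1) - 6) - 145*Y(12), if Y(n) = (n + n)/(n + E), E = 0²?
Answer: -302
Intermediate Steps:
E = 0
Y(n) = 2 (Y(n) = (n + n)/(n + 0) = (2*n)/n = 2)
(6*(-1) - 6) - 145*Y(12) = (6*(-1) - 6) - 145*2 = (-6 - 6) - 290 = -12 - 290 = -302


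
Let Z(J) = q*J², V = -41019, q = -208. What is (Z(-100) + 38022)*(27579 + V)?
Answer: 27444184320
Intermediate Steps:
Z(J) = -208*J²
(Z(-100) + 38022)*(27579 + V) = (-208*(-100)² + 38022)*(27579 - 41019) = (-208*10000 + 38022)*(-13440) = (-2080000 + 38022)*(-13440) = -2041978*(-13440) = 27444184320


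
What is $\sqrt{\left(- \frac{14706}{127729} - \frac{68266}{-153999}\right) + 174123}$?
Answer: $\frac{\sqrt{1484952556189998622727}}{92348067} \approx 417.28$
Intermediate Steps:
$\sqrt{\left(- \frac{14706}{127729} - \frac{68266}{-153999}\right) + 174123} = \sqrt{\left(\left(-14706\right) \frac{1}{127729} - - \frac{68266}{153999}\right) + 174123} = \sqrt{\left(- \frac{14706}{127729} + \frac{68266}{153999}\right) + 174123} = \sqrt{\frac{90913220}{277044201} + 174123} = \sqrt{\frac{48239858323943}{277044201}} = \frac{\sqrt{1484952556189998622727}}{92348067}$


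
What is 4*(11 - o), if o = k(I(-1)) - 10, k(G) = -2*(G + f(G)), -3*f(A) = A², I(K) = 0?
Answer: 84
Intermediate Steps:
f(A) = -A²/3
k(G) = -2*G + 2*G²/3 (k(G) = -2*(G - G²/3) = -2*G + 2*G²/3)
o = -10 (o = (⅔)*0*(-3 + 0) - 10 = (⅔)*0*(-3) - 10 = 0 - 10 = -10)
4*(11 - o) = 4*(11 - 1*(-10)) = 4*(11 + 10) = 4*21 = 84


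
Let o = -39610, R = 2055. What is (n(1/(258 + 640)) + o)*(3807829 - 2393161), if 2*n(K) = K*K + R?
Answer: -22007340976454553/403202 ≈ -5.4581e+10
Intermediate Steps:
n(K) = 2055/2 + K²/2 (n(K) = (K*K + 2055)/2 = (K² + 2055)/2 = (2055 + K²)/2 = 2055/2 + K²/2)
(n(1/(258 + 640)) + o)*(3807829 - 2393161) = ((2055/2 + (1/(258 + 640))²/2) - 39610)*(3807829 - 2393161) = ((2055/2 + (1/898)²/2) - 39610)*1414668 = ((2055/2 + (½)*(1/806404)) - 39610)*1414668 = ((2055/2 + 1/1612808) - 39610)*1414668 = (1657160221/1612808 - 39610)*1414668 = -62226164659/1612808*1414668 = -22007340976454553/403202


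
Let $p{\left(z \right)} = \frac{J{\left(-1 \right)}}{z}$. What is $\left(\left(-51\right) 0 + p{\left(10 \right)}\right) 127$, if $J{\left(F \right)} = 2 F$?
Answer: $- \frac{127}{5} \approx -25.4$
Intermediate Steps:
$p{\left(z \right)} = - \frac{2}{z}$ ($p{\left(z \right)} = \frac{2 \left(-1\right)}{z} = - \frac{2}{z}$)
$\left(\left(-51\right) 0 + p{\left(10 \right)}\right) 127 = \left(\left(-51\right) 0 - \frac{2}{10}\right) 127 = \left(0 - \frac{1}{5}\right) 127 = \left(- \frac{1}{5}\right) 127 = - \frac{127}{5}$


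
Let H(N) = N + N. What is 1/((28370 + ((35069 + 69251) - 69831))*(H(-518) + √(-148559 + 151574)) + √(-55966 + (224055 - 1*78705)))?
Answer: 1/(-65121924 + 2*√22346 + 188577*√335) ≈ -1.6215e-8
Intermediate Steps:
H(N) = 2*N
1/((28370 + ((35069 + 69251) - 69831))*(H(-518) + √(-148559 + 151574)) + √(-55966 + (224055 - 1*78705))) = 1/((28370 + ((35069 + 69251) - 69831))*(2*(-518) + √(-148559 + 151574)) + √(-55966 + (224055 - 1*78705))) = 1/((28370 + (104320 - 69831))*(-1036 + √3015) + √(-55966 + (224055 - 78705))) = 1/((28370 + 34489)*(-1036 + 3*√335) + √(-55966 + 145350)) = 1/(62859*(-1036 + 3*√335) + √89384) = 1/((-65121924 + 188577*√335) + 2*√22346) = 1/(-65121924 + 2*√22346 + 188577*√335)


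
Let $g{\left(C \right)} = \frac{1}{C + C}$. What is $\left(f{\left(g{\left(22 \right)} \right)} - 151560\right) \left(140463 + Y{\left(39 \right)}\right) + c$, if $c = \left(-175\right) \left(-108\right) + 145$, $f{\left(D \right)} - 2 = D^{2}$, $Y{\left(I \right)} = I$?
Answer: $- \frac{20612769142477}{968} \approx -2.1294 \cdot 10^{10}$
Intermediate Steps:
$g{\left(C \right)} = \frac{1}{2 C}$
$f{\left(D \right)} = 2 + D^{2}$
$c = 19045$ ($c = 18900 + 145 = 19045$)
$\left(f{\left(g{\left(22 \right)} \right)} - 151560\right) \left(140463 + Y{\left(39 \right)}\right) + c = \left(\left(2 + \left(\frac{1}{2 \cdot 22}\right)^{2}\right) - 151560\right) \left(140463 + 39\right) + 19045 = \left(\left(2 + \left(\frac{1}{2} \cdot \frac{1}{22}\right)^{2}\right) - 151560\right) 140502 + 19045 = \left(\left(2 + \left(\frac{1}{44}\right)^{2}\right) - 151560\right) 140502 + 19045 = \left(\left(2 + \frac{1}{1936}\right) - 151560\right) 140502 + 19045 = \left(\frac{3873}{1936} - 151560\right) 140502 + 19045 = \left(- \frac{293416287}{1936}\right) 140502 + 19045 = - \frac{20612787578037}{968} + 19045 = - \frac{20612769142477}{968}$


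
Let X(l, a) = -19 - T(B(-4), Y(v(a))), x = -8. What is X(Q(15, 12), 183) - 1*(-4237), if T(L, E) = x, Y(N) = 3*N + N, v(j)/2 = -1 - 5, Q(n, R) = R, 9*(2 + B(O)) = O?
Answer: 4226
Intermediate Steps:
B(O) = -2 + O/9
v(j) = -12 (v(j) = 2*(-1 - 5) = 2*(-6) = -12)
Y(N) = 4*N
T(L, E) = -8
X(l, a) = -11 (X(l, a) = -19 - 1*(-8) = -19 + 8 = -11)
X(Q(15, 12), 183) - 1*(-4237) = -11 - 1*(-4237) = -11 + 4237 = 4226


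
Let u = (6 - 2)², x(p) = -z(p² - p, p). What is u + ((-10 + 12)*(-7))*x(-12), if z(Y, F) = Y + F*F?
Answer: 4216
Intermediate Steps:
z(Y, F) = Y + F²
x(p) = p - 2*p² (x(p) = -((p² - p) + p²) = -(-p + 2*p²) = p - 2*p²)
u = 16 (u = 4² = 16)
u + ((-10 + 12)*(-7))*x(-12) = 16 + ((-10 + 12)*(-7))*(-12*(1 - 2*(-12))) = 16 + (2*(-7))*(-12*(1 + 24)) = 16 - (-168)*25 = 16 - 14*(-300) = 16 + 4200 = 4216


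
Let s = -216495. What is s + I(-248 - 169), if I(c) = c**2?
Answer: -42606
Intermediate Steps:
s + I(-248 - 169) = -216495 + (-248 - 169)**2 = -216495 + (-417)**2 = -216495 + 173889 = -42606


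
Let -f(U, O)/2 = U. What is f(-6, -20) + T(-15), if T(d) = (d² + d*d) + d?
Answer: 447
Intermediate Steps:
f(U, O) = -2*U
T(d) = d + 2*d² (T(d) = (d² + d²) + d = 2*d² + d = d + 2*d²)
f(-6, -20) + T(-15) = -2*(-6) - 15*(1 + 2*(-15)) = 12 - 15*(1 - 30) = 12 - 15*(-29) = 12 + 435 = 447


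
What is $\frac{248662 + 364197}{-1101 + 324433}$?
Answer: $\frac{612859}{323332} \approx 1.8954$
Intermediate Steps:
$\frac{248662 + 364197}{-1101 + 324433} = \frac{612859}{323332}$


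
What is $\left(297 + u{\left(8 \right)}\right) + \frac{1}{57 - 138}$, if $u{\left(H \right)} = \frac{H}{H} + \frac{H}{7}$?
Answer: $\frac{169607}{567} \approx 299.13$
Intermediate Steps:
$u{\left(H \right)} = 1 + \frac{H}{7}$ ($u{\left(H \right)} = 1 + H \frac{1}{7} = 1 + \frac{H}{7}$)
$\left(297 + u{\left(8 \right)}\right) + \frac{1}{57 - 138} = \left(297 + \left(1 + \frac{1}{7} \cdot 8\right)\right) + \frac{1}{57 - 138} = \left(297 + \left(1 + \frac{8}{7}\right)\right) + \frac{1}{-81} = \left(297 + \frac{15}{7}\right) - \frac{1}{81} = \frac{2094}{7} - \frac{1}{81} = \frac{169607}{567}$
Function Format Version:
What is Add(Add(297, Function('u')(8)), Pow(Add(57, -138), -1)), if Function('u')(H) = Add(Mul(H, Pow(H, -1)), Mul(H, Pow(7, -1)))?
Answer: Rational(169607, 567) ≈ 299.13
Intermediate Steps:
Function('u')(H) = Add(1, Mul(Rational(1, 7), H)) (Function('u')(H) = Add(1, Mul(H, Rational(1, 7))) = Add(1, Mul(Rational(1, 7), H)))
Add(Add(297, Function('u')(8)), Pow(Add(57, -138), -1)) = Add(Add(297, Add(1, Mul(Rational(1, 7), 8))), Pow(Add(57, -138), -1)) = Add(Add(297, Add(1, Rational(8, 7))), Pow(-81, -1)) = Add(Add(297, Rational(15, 7)), Rational(-1, 81)) = Add(Rational(2094, 7), Rational(-1, 81)) = Rational(169607, 567)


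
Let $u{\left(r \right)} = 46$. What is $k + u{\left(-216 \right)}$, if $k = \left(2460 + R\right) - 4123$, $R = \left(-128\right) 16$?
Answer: $-3665$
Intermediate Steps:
$R = -2048$
$k = -3711$ ($k = \left(2460 - 2048\right) - 4123 = 412 - 4123 = -3711$)
$k + u{\left(-216 \right)} = -3711 + 46 = -3665$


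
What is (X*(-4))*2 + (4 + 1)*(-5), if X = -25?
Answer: 175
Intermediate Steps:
(X*(-4))*2 + (4 + 1)*(-5) = -25*(-4)*2 + (4 + 1)*(-5) = 100*2 + 5*(-5) = 200 - 25 = 175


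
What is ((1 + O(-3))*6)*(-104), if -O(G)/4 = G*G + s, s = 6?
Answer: 36816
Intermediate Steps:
O(G) = -24 - 4*G² (O(G) = -4*(G*G + 6) = -4*(G² + 6) = -4*(6 + G²) = -24 - 4*G²)
((1 + O(-3))*6)*(-104) = ((1 + (-24 - 4*(-3)²))*6)*(-104) = ((1 + (-24 - 4*9))*6)*(-104) = ((1 + (-24 - 36))*6)*(-104) = ((1 - 60)*6)*(-104) = -59*6*(-104) = -354*(-104) = 36816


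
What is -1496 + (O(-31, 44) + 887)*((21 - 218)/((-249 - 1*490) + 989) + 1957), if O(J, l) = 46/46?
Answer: 216952532/125 ≈ 1.7356e+6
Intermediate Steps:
O(J, l) = 1 (O(J, l) = 46*(1/46) = 1)
-1496 + (O(-31, 44) + 887)*((21 - 218)/((-249 - 1*490) + 989) + 1957) = -1496 + (1 + 887)*((21 - 218)/((-249 - 1*490) + 989) + 1957) = -1496 + 888*(-197/((-249 - 490) + 989) + 1957) = -1496 + 888*(-197/(-739 + 989) + 1957) = -1496 + 888*(-197/250 + 1957) = -1496 + 888*(489053/250) = -1496 + 217139532/125 = 216952532/125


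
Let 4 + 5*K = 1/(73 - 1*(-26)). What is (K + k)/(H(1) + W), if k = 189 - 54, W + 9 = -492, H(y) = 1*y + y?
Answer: -13286/49401 ≈ -0.26894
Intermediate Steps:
H(y) = 2*y (H(y) = y + y = 2*y)
W = -501 (W = -9 - 492 = -501)
K = -79/99 (K = -4/5 + 1/(5*(73 - 1*(-26))) = -4/5 + 1/(5*(73 + 26)) = -4/5 + (1/5)/99 = -4/5 + (1/5)*(1/99) = -4/5 + 1/495 = -79/99 ≈ -0.79798)
k = 135
(K + k)/(H(1) + W) = (-79/99 + 135)/(2*1 - 501) = 13286/(99*(2 - 501)) = (13286/99)/(-499) = (13286/99)*(-1/499) = -13286/49401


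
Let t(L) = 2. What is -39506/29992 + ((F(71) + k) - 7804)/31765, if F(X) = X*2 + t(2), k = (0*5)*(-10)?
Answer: -148464681/95269588 ≈ -1.5584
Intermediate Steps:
k = 0 (k = 0*(-10) = 0)
F(X) = 2 + 2*X (F(X) = X*2 + 2 = 2*X + 2 = 2 + 2*X)
-39506/29992 + ((F(71) + k) - 7804)/31765 = -39506/29992 + (((2 + 2*71) + 0) - 7804)/31765 = -39506*1/29992 + (((2 + 142) + 0) - 7804)*(1/31765) = -19753/14996 + ((144 + 0) - 7804)*(1/31765) = -19753/14996 + (144 - 7804)*(1/31765) = -19753/14996 - 7660*1/31765 = -19753/14996 - 1532/6353 = -148464681/95269588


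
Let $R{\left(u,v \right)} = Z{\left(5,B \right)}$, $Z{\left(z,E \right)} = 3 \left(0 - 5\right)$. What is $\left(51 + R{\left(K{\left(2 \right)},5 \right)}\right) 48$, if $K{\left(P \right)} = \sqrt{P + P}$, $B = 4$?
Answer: $1728$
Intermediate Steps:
$Z{\left(z,E \right)} = -15$ ($Z{\left(z,E \right)} = 3 \left(-5\right) = -15$)
$K{\left(P \right)} = \sqrt{2} \sqrt{P}$ ($K{\left(P \right)} = \sqrt{2 P} = \sqrt{2} \sqrt{P}$)
$R{\left(u,v \right)} = -15$
$\left(51 + R{\left(K{\left(2 \right)},5 \right)}\right) 48 = \left(51 - 15\right) 48 = 36 \cdot 48 = 1728$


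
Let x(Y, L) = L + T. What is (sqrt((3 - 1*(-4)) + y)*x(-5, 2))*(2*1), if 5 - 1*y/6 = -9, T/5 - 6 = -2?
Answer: 44*sqrt(91) ≈ 419.73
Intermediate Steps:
T = 20 (T = 30 + 5*(-2) = 30 - 10 = 20)
y = 84 (y = 30 - 6*(-9) = 30 + 54 = 84)
x(Y, L) = 20 + L (x(Y, L) = L + 20 = 20 + L)
(sqrt((3 - 1*(-4)) + y)*x(-5, 2))*(2*1) = (sqrt((3 - 1*(-4)) + 84)*(20 + 2))*(2*1) = (sqrt((3 + 4) + 84)*22)*2 = (sqrt(7 + 84)*22)*2 = (sqrt(91)*22)*2 = (22*sqrt(91))*2 = 44*sqrt(91)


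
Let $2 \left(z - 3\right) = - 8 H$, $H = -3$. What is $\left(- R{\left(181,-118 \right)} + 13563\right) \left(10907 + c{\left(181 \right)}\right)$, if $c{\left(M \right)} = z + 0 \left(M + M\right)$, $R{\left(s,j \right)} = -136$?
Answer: $149620478$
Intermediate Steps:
$z = 15$ ($z = 3 + \frac{\left(-8\right) \left(-3\right)}{2} = 3 + \frac{1}{2} \cdot 24 = 3 + 12 = 15$)
$c{\left(M \right)} = 15$ ($c{\left(M \right)} = 15 + 0 \left(M + M\right) = 15 + 0 \cdot 2 M = 15 + 0 = 15$)
$\left(- R{\left(181,-118 \right)} + 13563\right) \left(10907 + c{\left(181 \right)}\right) = \left(\left(-1\right) \left(-136\right) + 13563\right) \left(10907 + 15\right) = \left(136 + 13563\right) 10922 = 13699 \cdot 10922 = 149620478$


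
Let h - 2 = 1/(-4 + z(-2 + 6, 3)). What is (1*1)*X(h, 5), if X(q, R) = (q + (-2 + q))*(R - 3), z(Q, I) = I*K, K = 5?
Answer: 48/11 ≈ 4.3636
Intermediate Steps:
z(Q, I) = 5*I (z(Q, I) = I*5 = 5*I)
h = 23/11 (h = 2 + 1/(-4 + 5*3) = 2 + 1/(-4 + 15) = 2 + 1/11 = 23/11 ≈ 2.0909)
X(q, R) = (-3 + R)*(-2 + 2*q) (X(q, R) = (-2 + 2*q)*(-3 + R) = (-3 + R)*(-2 + 2*q))
(1*1)*X(h, 5) = (1*1)*(6 - 6*23/11 - 2*5 + 2*5*(23/11)) = 1*(6 - 138/11 - 10 + 230/11) = 1*(48/11) = 48/11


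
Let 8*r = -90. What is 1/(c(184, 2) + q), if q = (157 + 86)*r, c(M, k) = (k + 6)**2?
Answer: -4/10679 ≈ -0.00037457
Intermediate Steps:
r = -45/4 (r = (1/8)*(-90) = -45/4 ≈ -11.250)
c(M, k) = (6 + k)**2
q = -10935/4 (q = (157 + 86)*(-45/4) = 243*(-45/4) = -10935/4 ≈ -2733.8)
1/(c(184, 2) + q) = 1/((6 + 2)**2 - 10935/4) = 1/(8**2 - 10935/4) = 1/(64 - 10935/4) = 1/(-10679/4) = -4/10679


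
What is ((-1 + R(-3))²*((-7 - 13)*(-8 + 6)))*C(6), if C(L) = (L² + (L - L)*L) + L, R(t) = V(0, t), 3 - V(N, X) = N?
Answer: 6720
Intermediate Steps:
V(N, X) = 3 - N
R(t) = 3 (R(t) = 3 - 1*0 = 3 + 0 = 3)
C(L) = L + L² (C(L) = (L² + 0*L) + L = (L² + 0) + L = L² + L = L + L²)
((-1 + R(-3))²*((-7 - 13)*(-8 + 6)))*C(6) = ((-1 + 3)²*((-7 - 13)*(-8 + 6)))*(6*(1 + 6)) = (2²*(-20*(-2)))*(6*7) = (4*40)*42 = 160*42 = 6720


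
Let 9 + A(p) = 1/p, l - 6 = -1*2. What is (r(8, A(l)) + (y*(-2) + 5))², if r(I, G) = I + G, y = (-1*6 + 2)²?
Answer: 12321/16 ≈ 770.06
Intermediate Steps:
l = 4 (l = 6 - 1*2 = 6 - 2 = 4)
A(p) = -9 + 1/p
y = 16 (y = (-6 + 2)² = (-4)² = 16)
r(I, G) = G + I
(r(8, A(l)) + (y*(-2) + 5))² = (((-9 + 1/4) + 8) + (16*(-2) + 5))² = (((-9 + ¼) + 8) + (-32 + 5))² = ((-35/4 + 8) - 27)² = (-¾ - 27)² = (-111/4)² = 12321/16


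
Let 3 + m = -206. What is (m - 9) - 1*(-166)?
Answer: -52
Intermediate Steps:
m = -209 (m = -3 - 206 = -209)
(m - 9) - 1*(-166) = (-209 - 9) - 1*(-166) = -218 + 166 = -52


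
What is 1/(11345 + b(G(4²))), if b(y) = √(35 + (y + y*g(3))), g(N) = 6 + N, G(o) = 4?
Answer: 2269/25741790 - √3/25741790 ≈ 8.8077e-5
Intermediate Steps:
b(y) = √(35 + 10*y) (b(y) = √(35 + (y + y*(6 + 3))) = √(35 + (y + y*9)) = √(35 + (y + 9*y)) = √(35 + 10*y))
1/(11345 + b(G(4²))) = 1/(11345 + √(35 + 10*4)) = 1/(11345 + √(35 + 40)) = 1/(11345 + √75) = 1/(11345 + 5*√3)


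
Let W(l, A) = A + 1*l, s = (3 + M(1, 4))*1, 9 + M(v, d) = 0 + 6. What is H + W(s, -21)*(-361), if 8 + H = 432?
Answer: 8005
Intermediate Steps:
M(v, d) = -3 (M(v, d) = -9 + (0 + 6) = -9 + 6 = -3)
H = 424 (H = -8 + 432 = 424)
s = 0 (s = (3 - 3)*1 = 0*1 = 0)
W(l, A) = A + l
H + W(s, -21)*(-361) = 424 + (-21 + 0)*(-361) = 424 - 21*(-361) = 424 + 7581 = 8005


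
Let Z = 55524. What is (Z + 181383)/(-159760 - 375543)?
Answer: -236907/535303 ≈ -0.44257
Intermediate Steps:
(Z + 181383)/(-159760 - 375543) = (55524 + 181383)/(-159760 - 375543) = 236907/(-535303) = 236907*(-1/535303) = -236907/535303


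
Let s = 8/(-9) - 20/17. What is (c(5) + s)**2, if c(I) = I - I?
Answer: 99856/23409 ≈ 4.2657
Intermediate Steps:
c(I) = 0
s = -316/153 (s = 8*(-1/9) - 20*1/17 = -8/9 - 20/17 = -316/153 ≈ -2.0654)
(c(5) + s)**2 = (0 - 316/153)**2 = (-316/153)**2 = 99856/23409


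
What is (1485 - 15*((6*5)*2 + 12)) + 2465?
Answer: 2870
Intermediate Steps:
(1485 - 15*((6*5)*2 + 12)) + 2465 = (1485 - 15*(30*2 + 12)) + 2465 = (1485 - 15*(60 + 12)) + 2465 = (1485 - 15*72) + 2465 = (1485 - 1080) + 2465 = 405 + 2465 = 2870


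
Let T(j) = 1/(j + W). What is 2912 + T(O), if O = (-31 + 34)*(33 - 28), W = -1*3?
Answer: 34945/12 ≈ 2912.1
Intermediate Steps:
W = -3
O = 15 (O = 3*5 = 15)
T(j) = 1/(-3 + j) (T(j) = 1/(j - 3) = 1/(-3 + j))
2912 + T(O) = 2912 + 1/(-3 + 15) = 2912 + 1/12 = 34945/12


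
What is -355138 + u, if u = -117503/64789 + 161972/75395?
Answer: -1734764625458167/4884766655 ≈ -3.5514e+5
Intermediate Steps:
u = 1634865223/4884766655 (u = -117503*1/64789 + 161972*(1/75395) = -117503/64789 + 161972/75395 = 1634865223/4884766655 ≈ 0.33469)
-355138 + u = -355138 + 1634865223/4884766655 = -1734764625458167/4884766655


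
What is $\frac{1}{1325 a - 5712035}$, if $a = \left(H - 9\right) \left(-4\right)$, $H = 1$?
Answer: $- \frac{1}{5669635} \approx -1.7638 \cdot 10^{-7}$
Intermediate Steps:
$a = 32$ ($a = \left(1 - 9\right) \left(-4\right) = \left(-8\right) \left(-4\right) = 32$)
$\frac{1}{1325 a - 5712035} = \frac{1}{1325 \cdot 32 - 5712035} = \frac{1}{42400 - 5712035} = \frac{1}{-5669635} = - \frac{1}{5669635}$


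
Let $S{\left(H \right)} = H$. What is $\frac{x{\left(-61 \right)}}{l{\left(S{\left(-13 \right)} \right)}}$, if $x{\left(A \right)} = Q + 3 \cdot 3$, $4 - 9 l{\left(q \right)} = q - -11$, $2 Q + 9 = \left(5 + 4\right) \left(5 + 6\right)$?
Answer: $81$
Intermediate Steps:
$Q = 45$ ($Q = - \frac{9}{2} + \frac{\left(5 + 4\right) \left(5 + 6\right)}{2} = - \frac{9}{2} + \frac{9 \cdot 11}{2} = - \frac{9}{2} + \frac{1}{2} \cdot 99 = - \frac{9}{2} + \frac{99}{2} = 45$)
$l{\left(q \right)} = - \frac{7}{9} - \frac{q}{9}$ ($l{\left(q \right)} = \frac{4}{9} - \frac{q - -11}{9} = \frac{4}{9} - \frac{q + 11}{9} = \frac{4}{9} - \frac{11 + q}{9} = \frac{4}{9} - \left(\frac{11}{9} + \frac{q}{9}\right) = - \frac{7}{9} - \frac{q}{9}$)
$x{\left(A \right)} = 54$ ($x{\left(A \right)} = 45 + 3 \cdot 3 = 45 + 9 = 54$)
$\frac{x{\left(-61 \right)}}{l{\left(S{\left(-13 \right)} \right)}} = \frac{54}{- \frac{7}{9} - - \frac{13}{9}} = \frac{54}{- \frac{7}{9} + \frac{13}{9}} = \frac{54}{\frac{2}{3}} = 54 \cdot \frac{3}{2} = 81$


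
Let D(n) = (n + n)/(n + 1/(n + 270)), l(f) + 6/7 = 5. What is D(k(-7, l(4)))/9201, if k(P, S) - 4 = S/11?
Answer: 7119799/32781911664 ≈ 0.00021719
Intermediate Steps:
l(f) = 29/7 (l(f) = -6/7 + 5 = 29/7)
k(P, S) = 4 + S/11
D(n) = 2*n/(n + 1/(270 + n)) (D(n) = (2*n)/(n + 1/(270 + n)) = 2*n/(n + 1/(270 + n)))
D(k(-7, l(4)))/9201 = (2*(4 + (1/11)*(29/7))*(270 + (4 + (1/11)*(29/7)))/(1 + (4 + (1/11)*(29/7))**2 + 270*(4 + (1/11)*(29/7))))/9201 = (2*(4 + 29/77)*(270 + (4 + 29/77))/(1 + (4 + 29/77)**2 + 270*(4 + 29/77)))*(1/9201) = (2*(337/77)*(270 + 337/77)/(1 + (337/77)**2 + 270*(337/77)))*(1/9201) = (2*(337/77)*(21127/77)/(1 + 113569/5929 + 90990/77))*(1/9201) = (2*(337/77)*(21127/77)/(7125728/5929))*(1/9201) = (2*(337/77)*(5929/7125728)*(21127/77))*(1/9201) = (7119799/3562864)*(1/9201) = 7119799/32781911664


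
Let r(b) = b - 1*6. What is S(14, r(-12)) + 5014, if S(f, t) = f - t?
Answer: 5046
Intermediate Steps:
r(b) = -6 + b (r(b) = b - 6 = -6 + b)
S(14, r(-12)) + 5014 = (14 - (-6 - 12)) + 5014 = (14 - 1*(-18)) + 5014 = (14 + 18) + 5014 = 32 + 5014 = 5046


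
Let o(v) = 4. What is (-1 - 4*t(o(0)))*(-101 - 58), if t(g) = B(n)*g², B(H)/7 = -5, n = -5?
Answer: -356001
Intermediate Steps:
B(H) = -35 (B(H) = 7*(-5) = -35)
t(g) = -35*g²
(-1 - 4*t(o(0)))*(-101 - 58) = (-1 - (-140)*4²)*(-101 - 58) = (-1 - (-140)*16)*(-159) = (-1 - 4*(-560))*(-159) = (-1 + 2240)*(-159) = 2239*(-159) = -356001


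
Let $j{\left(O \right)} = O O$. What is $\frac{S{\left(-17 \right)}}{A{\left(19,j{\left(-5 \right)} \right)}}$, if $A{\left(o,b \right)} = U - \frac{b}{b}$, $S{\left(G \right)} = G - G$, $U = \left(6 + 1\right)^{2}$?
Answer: $0$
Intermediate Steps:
$U = 49$ ($U = 7^{2} = 49$)
$S{\left(G \right)} = 0$
$j{\left(O \right)} = O^{2}$
$A{\left(o,b \right)} = 48$ ($A{\left(o,b \right)} = 49 - \frac{b}{b} = 49 - 1 = 48$)
$\frac{S{\left(-17 \right)}}{A{\left(19,j{\left(-5 \right)} \right)}} = \frac{0}{48} = 0 \cdot \frac{1}{48} = 0$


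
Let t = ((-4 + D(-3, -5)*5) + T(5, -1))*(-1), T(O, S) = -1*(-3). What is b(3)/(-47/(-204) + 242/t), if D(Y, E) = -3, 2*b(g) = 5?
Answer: 204/1253 ≈ 0.16281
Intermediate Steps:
b(g) = 5/2 (b(g) = (½)*5 = 5/2)
T(O, S) = 3
t = 16 (t = ((-4 - 3*5) + 3)*(-1) = ((-4 - 15) + 3)*(-1) = (-19 + 3)*(-1) = -16*(-1) = 16)
b(3)/(-47/(-204) + 242/t) = 5/(2*(-47/(-204) + 242/16)) = 5/(2*(-47*(-1/204) + 242*(1/16))) = 5/(2*(47/204 + 121/8)) = 5/(2*(6265/408)) = (5/2)*(408/6265) = 204/1253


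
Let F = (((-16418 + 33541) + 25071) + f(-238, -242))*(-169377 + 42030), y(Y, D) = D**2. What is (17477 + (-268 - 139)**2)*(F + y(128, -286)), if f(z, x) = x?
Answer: -978328597107048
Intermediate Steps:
F = -5342461344 (F = (((-16418 + 33541) + 25071) - 242)*(-169377 + 42030) = ((17123 + 25071) - 242)*(-127347) = (42194 - 242)*(-127347) = 41952*(-127347) = -5342461344)
(17477 + (-268 - 139)**2)*(F + y(128, -286)) = (17477 + (-268 - 139)**2)*(-5342461344 + (-286)**2) = (17477 + (-407)**2)*(-5342461344 + 81796) = (17477 + 165649)*(-5342379548) = 183126*(-5342379548) = -978328597107048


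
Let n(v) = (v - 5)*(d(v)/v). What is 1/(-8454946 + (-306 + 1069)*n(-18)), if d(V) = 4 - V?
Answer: -9/75901475 ≈ -1.1857e-7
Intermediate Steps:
n(v) = (-5 + v)*(4 - v)/v (n(v) = (v - 5)*((4 - v)/v) = (-5 + v)*((4 - v)/v) = (-5 + v)*(4 - v)/v)
1/(-8454946 + (-306 + 1069)*n(-18)) = 1/(-8454946 + (-306 + 1069)*(9 - 1*(-18) - 20/(-18))) = 1/(-8454946 + 763*(9 + 18 - 20*(-1/18))) = 1/(-8454946 + 763*(9 + 18 + 10/9)) = 1/(-8454946 + 763*(253/9)) = 1/(-8454946 + 193039/9) = 1/(-75901475/9) = -9/75901475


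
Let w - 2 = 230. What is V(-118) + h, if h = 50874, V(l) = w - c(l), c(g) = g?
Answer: 51224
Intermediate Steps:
w = 232 (w = 2 + 230 = 232)
V(l) = 232 - l
V(-118) + h = (232 - 1*(-118)) + 50874 = (232 + 118) + 50874 = 350 + 50874 = 51224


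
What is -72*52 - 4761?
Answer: -8505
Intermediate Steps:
-72*52 - 4761 = -3744 - 4761 = -8505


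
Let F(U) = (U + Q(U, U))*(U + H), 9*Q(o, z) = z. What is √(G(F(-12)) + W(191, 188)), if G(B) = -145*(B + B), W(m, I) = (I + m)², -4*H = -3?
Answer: √100141 ≈ 316.45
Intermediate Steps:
H = ¾ (H = -¼*(-3) = ¾ ≈ 0.75000)
Q(o, z) = z/9
F(U) = 10*U*(¾ + U)/9 (F(U) = (U + U/9)*(U + ¾) = (10*U/9)*(¾ + U) = 10*U*(¾ + U)/9)
G(B) = -290*B
√(G(F(-12)) + W(191, 188)) = √(-725*(-12)*(3 + 4*(-12))/9 + (188 + 191)²) = √(-725*(-12)*(3 - 48)/9 + 379²) = √(-725*(-12)*(-45)/9 + 143641) = √(-290*150 + 143641) = √(-43500 + 143641) = √100141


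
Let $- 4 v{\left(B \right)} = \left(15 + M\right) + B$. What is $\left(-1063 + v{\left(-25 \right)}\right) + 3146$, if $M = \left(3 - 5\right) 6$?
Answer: $\frac{4177}{2} \approx 2088.5$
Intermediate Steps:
$M = -12$ ($M = \left(-2\right) 6 = -12$)
$v{\left(B \right)} = - \frac{3}{4} - \frac{B}{4}$ ($v{\left(B \right)} = - \frac{\left(15 - 12\right) + B}{4} = - \frac{3 + B}{4} = - \frac{3}{4} - \frac{B}{4}$)
$\left(-1063 + v{\left(-25 \right)}\right) + 3146 = \left(-1063 - - \frac{11}{2}\right) + 3146 = \left(-1063 + \left(- \frac{3}{4} + \frac{25}{4}\right)\right) + 3146 = \left(-1063 + \frac{11}{2}\right) + 3146 = - \frac{2115}{2} + 3146 = \frac{4177}{2}$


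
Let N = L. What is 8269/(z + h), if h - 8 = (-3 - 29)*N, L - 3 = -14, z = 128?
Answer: 8269/488 ≈ 16.945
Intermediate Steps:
L = -11 (L = 3 - 14 = -11)
N = -11
h = 360 (h = 8 + (-3 - 29)*(-11) = 8 - 32*(-11) = 8 + 352 = 360)
8269/(z + h) = 8269/(128 + 360) = 8269/488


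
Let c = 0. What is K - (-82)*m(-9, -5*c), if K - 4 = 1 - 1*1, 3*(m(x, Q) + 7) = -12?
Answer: -898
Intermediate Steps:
m(x, Q) = -11 (m(x, Q) = -7 + (⅓)*(-12) = -7 - 4 = -11)
K = 4 (K = 4 + (1 - 1*1) = 4 + (1 - 1) = 4 + 0 = 4)
K - (-82)*m(-9, -5*c) = 4 - (-82)*(-11) = 4 - 82*11 = 4 - 902 = -898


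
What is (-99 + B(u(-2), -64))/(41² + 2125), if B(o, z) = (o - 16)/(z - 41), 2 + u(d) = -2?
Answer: -2075/79926 ≈ -0.025962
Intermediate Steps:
u(d) = -4 (u(d) = -2 - 2 = -4)
B(o, z) = (-16 + o)/(-41 + z)
(-99 + B(u(-2), -64))/(41² + 2125) = (-99 + (-16 - 4)/(-41 - 64))/(41² + 2125) = (-99 - 20/(-105))/(1681 + 2125) = (-99 - 1/105*(-20))/3806 = (-99 + 4/21)*(1/3806) = -2075/21*1/3806 = -2075/79926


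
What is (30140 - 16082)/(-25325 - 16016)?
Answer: -14058/41341 ≈ -0.34005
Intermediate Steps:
(30140 - 16082)/(-25325 - 16016) = 14058/(-41341) = 14058*(-1/41341) = -14058/41341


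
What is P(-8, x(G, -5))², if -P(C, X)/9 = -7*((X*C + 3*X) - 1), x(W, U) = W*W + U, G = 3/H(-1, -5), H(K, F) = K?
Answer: 1750329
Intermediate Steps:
G = -3 (G = 3/(-1) = 3*(-1) = -3)
x(W, U) = U + W² (x(W, U) = W² + U = U + W²)
P(C, X) = -63 + 189*X + 63*C*X (P(C, X) = -(-63)*((X*C + 3*X) - 1) = -(-63)*((C*X + 3*X) - 1) = -(-63)*((3*X + C*X) - 1) = -(-63)*(-1 + 3*X + C*X) = -9*(7 - 21*X - 7*C*X) = -63 + 189*X + 63*C*X)
P(-8, x(G, -5))² = (-63 + 189*(-5 + (-3)²) + 63*(-8)*(-5 + (-3)²))² = (-63 + 189*(-5 + 9) + 63*(-8)*(-5 + 9))² = (-63 + 189*4 + 63*(-8)*4)² = (-63 + 756 - 2016)² = (-1323)² = 1750329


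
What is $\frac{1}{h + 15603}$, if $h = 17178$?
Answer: $\frac{1}{32781} \approx 3.0505 \cdot 10^{-5}$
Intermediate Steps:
$\frac{1}{h + 15603} = \frac{1}{17178 + 15603} = \frac{1}{32781}$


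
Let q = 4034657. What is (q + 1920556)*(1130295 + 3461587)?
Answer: 27345635380866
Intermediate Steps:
(q + 1920556)*(1130295 + 3461587) = (4034657 + 1920556)*(1130295 + 3461587) = 5955213*4591882 = 27345635380866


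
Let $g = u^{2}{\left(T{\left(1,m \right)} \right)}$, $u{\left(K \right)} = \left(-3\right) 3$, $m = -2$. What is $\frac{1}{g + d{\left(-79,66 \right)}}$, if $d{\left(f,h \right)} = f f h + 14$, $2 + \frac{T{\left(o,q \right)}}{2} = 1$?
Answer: $\frac{1}{412001} \approx 2.4272 \cdot 10^{-6}$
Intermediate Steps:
$T{\left(o,q \right)} = -2$ ($T{\left(o,q \right)} = -4 + 2 \cdot 1 = -4 + 2 = -2$)
$d{\left(f,h \right)} = 14 + h f^{2}$ ($d{\left(f,h \right)} = f^{2} h + 14 = h f^{2} + 14 = 14 + h f^{2}$)
$u{\left(K \right)} = -9$
$g = 81$ ($g = \left(-9\right)^{2} = 81$)
$\frac{1}{g + d{\left(-79,66 \right)}} = \frac{1}{81 + \left(14 + 66 \left(-79\right)^{2}\right)} = \frac{1}{81 + \left(14 + 66 \cdot 6241\right)} = \frac{1}{81 + \left(14 + 411906\right)} = \frac{1}{81 + 411920} = \frac{1}{412001}$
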